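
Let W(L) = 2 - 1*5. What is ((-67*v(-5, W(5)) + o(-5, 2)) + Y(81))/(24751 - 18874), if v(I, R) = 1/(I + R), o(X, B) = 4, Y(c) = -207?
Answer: -173/5224 ≈ -0.033116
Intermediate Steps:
W(L) = -3 (W(L) = 2 - 5 = -3)
((-67*v(-5, W(5)) + o(-5, 2)) + Y(81))/(24751 - 18874) = ((-67/(-5 - 3) + 4) - 207)/(24751 - 18874) = ((-67/(-8) + 4) - 207)/5877 = ((-67*(-1/8) + 4) - 207)*(1/5877) = ((67/8 + 4) - 207)*(1/5877) = (99/8 - 207)*(1/5877) = -1557/8*1/5877 = -173/5224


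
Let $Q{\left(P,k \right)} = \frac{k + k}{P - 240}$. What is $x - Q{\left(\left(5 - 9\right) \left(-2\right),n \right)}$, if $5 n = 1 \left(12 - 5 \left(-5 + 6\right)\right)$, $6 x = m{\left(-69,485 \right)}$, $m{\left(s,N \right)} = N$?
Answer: $\frac{140671}{1740} \approx 80.845$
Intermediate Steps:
$x = \frac{485}{6}$ ($x = \frac{1}{6} \cdot 485 = \frac{485}{6} \approx 80.833$)
$n = \frac{7}{5}$ ($n = \frac{1 \left(12 - 5 \left(-5 + 6\right)\right)}{5} = \frac{1 \left(12 - 5\right)}{5} = \frac{1 \cdot 7}{5} = \frac{1}{5} \cdot 7 = \frac{7}{5} \approx 1.4$)
$Q{\left(P,k \right)} = \frac{2 k}{-240 + P}$
$x - Q{\left(\left(5 - 9\right) \left(-2\right),n \right)} = \frac{485}{6} - 2 \cdot \frac{7}{5} \frac{1}{-240 + \left(5 - 9\right) \left(-2\right)} = \frac{485}{6} - 2 \cdot \frac{7}{5} \frac{1}{-240 - -8} = \frac{485}{6} - 2 \cdot \frac{7}{5} \frac{1}{-240 + 8} = \frac{485}{6} - 2 \cdot \frac{7}{5} \frac{1}{-232} = \frac{485}{6} - 2 \cdot \frac{7}{5} \left(- \frac{1}{232}\right) = \frac{485}{6} - - \frac{7}{580} = \frac{485}{6} + \frac{7}{580} = \frac{140671}{1740}$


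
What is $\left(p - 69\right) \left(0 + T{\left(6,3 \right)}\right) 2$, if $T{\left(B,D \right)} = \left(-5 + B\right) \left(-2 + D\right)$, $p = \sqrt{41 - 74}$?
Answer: $-138 + 2 i \sqrt{33} \approx -138.0 + 11.489 i$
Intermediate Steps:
$p = i \sqrt{33}$ ($p = \sqrt{-33} = i \sqrt{33} \approx 5.7446 i$)
$\left(p - 69\right) \left(0 + T{\left(6,3 \right)}\right) 2 = \left(i \sqrt{33} - 69\right) \left(0 + \left(10 - 15 - 12 + 6 \cdot 3\right)\right) 2 = \left(-69 + i \sqrt{33}\right) \left(0 + \left(10 - 15 - 12 + 18\right)\right) 2 = \left(-69 + i \sqrt{33}\right) \left(0 + 1\right) 2 = \left(-69 + i \sqrt{33}\right) 1 \cdot 2 = \left(-69 + i \sqrt{33}\right) 2 = -138 + 2 i \sqrt{33}$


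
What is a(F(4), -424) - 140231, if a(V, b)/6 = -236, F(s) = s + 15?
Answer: -141647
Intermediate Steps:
F(s) = 15 + s
a(V, b) = -1416 (a(V, b) = 6*(-236) = -1416)
a(F(4), -424) - 140231 = -1416 - 140231 = -141647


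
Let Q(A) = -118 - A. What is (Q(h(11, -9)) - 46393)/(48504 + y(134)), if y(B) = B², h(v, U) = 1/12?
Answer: -558133/797520 ≈ -0.69984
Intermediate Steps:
h(v, U) = 1/12
(Q(h(11, -9)) - 46393)/(48504 + y(134)) = ((-118 - 1*1/12) - 46393)/(48504 + 134²) = ((-118 - 1/12) - 46393)/(48504 + 17956) = (-1417/12 - 46393)/66460 = -558133/12*1/66460 = -558133/797520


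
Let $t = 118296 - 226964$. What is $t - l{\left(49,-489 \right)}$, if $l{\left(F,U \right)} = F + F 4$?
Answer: $-108913$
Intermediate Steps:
$l{\left(F,U \right)} = 5 F$ ($l{\left(F,U \right)} = F + 4 F = 5 F$)
$t = -108668$ ($t = 118296 - 226964 = -108668$)
$t - l{\left(49,-489 \right)} = -108668 - 5 \cdot 49 = -108668 - 245 = -108913$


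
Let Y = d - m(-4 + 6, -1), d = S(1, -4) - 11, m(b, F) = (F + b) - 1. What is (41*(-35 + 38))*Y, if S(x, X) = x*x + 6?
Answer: -492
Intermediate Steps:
m(b, F) = -1 + F + b
S(x, X) = 6 + x² (S(x, X) = x² + 6 = 6 + x²)
d = -4 (d = (6 + 1²) - 11 = (6 + 1) - 11 = 7 - 11 = -4)
Y = -4 (Y = -4 - (-1 - 1 + (-4 + 6)) = -4 - (-1 - 1 + 2) = -4 - 1*0 = -4 + 0 = -4)
(41*(-35 + 38))*Y = (41*(-35 + 38))*(-4) = (41*3)*(-4) = 123*(-4) = -492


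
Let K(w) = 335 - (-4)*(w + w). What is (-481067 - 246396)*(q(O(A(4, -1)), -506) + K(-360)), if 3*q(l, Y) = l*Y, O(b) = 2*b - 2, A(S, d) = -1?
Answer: 4081794893/3 ≈ 1.3606e+9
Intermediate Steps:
O(b) = -2 + 2*b
q(l, Y) = Y*l/3 (q(l, Y) = (l*Y)/3 = (Y*l)/3 = Y*l/3)
K(w) = 335 + 8*w (K(w) = 335 - (-4)*2*w = 335 - (-8)*w = 335 + 8*w)
(-481067 - 246396)*(q(O(A(4, -1)), -506) + K(-360)) = (-481067 - 246396)*((⅓)*(-506)*(-2 + 2*(-1)) + (335 + 8*(-360))) = -727463*((⅓)*(-506)*(-2 - 2) + (335 - 2880)) = -727463*((⅓)*(-506)*(-4) - 2545) = -727463*(2024/3 - 2545) = -727463*(-5611/3) = 4081794893/3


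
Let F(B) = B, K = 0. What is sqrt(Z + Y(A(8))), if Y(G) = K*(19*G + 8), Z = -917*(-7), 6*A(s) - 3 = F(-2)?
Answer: 7*sqrt(131) ≈ 80.119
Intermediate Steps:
A(s) = 1/6 (A(s) = 1/2 + (1/6)*(-2) = 1/2 - 1/3 = 1/6)
Z = 6419
Y(G) = 0 (Y(G) = 0*(19*G + 8) = 0*(8 + 19*G) = 0)
sqrt(Z + Y(A(8))) = sqrt(6419 + 0) = sqrt(6419) = 7*sqrt(131)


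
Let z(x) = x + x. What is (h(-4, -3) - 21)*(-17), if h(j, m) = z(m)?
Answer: 459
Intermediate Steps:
z(x) = 2*x
h(j, m) = 2*m
(h(-4, -3) - 21)*(-17) = (2*(-3) - 21)*(-17) = (-6 - 21)*(-17) = -27*(-17) = 459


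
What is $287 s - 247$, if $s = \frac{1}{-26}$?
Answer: $- \frac{6709}{26} \approx -258.04$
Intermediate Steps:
$s = - \frac{1}{26} \approx -0.038462$
$287 s - 247 = 287 \left(- \frac{1}{26}\right) - 247 = - \frac{287}{26} - 247 = - \frac{6709}{26}$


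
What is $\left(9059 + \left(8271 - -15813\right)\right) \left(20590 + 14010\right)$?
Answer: $1146747800$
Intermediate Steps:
$\left(9059 + \left(8271 - -15813\right)\right) \left(20590 + 14010\right) = \left(9059 + \left(8271 + 15813\right)\right) 34600 = \left(9059 + 24084\right) 34600 = 33143 \cdot 34600 = 1146747800$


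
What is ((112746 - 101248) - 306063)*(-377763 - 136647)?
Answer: 151527181650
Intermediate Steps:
((112746 - 101248) - 306063)*(-377763 - 136647) = (11498 - 306063)*(-514410) = -294565*(-514410) = 151527181650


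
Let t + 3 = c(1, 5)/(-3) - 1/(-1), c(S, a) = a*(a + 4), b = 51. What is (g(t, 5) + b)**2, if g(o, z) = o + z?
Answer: 1521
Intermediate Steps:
c(S, a) = a*(4 + a)
t = -17 (t = -3 + ((5*(4 + 5))/(-3) - 1/(-1)) = -3 + ((5*9)*(-1/3) - 1*(-1)) = -3 + (45*(-1/3) + 1) = -3 + (-15 + 1) = -3 - 14 = -17)
(g(t, 5) + b)**2 = ((-17 + 5) + 51)**2 = (-12 + 51)**2 = 39**2 = 1521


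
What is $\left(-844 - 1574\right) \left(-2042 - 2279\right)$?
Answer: $10448178$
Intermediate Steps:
$\left(-844 - 1574\right) \left(-2042 - 2279\right) = \left(-2418\right) \left(-4321\right) = 10448178$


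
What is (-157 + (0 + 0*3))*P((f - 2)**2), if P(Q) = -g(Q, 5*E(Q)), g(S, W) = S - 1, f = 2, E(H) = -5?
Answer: -157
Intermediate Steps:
g(S, W) = -1 + S
P(Q) = 1 - Q (P(Q) = -(-1 + Q) = 1 - Q)
(-157 + (0 + 0*3))*P((f - 2)**2) = (-157 + (0 + 0*3))*(1 - (2 - 2)**2) = (-157 + (0 + 0))*(1 - 1*0**2) = (-157 + 0)*(1 - 1*0) = -157*(1 + 0) = -157*1 = -157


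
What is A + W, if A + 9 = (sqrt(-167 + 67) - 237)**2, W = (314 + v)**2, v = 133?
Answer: 255869 - 4740*I ≈ 2.5587e+5 - 4740.0*I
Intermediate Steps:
W = 199809 (W = (314 + 133)**2 = 447**2 = 199809)
A = -9 + (-237 + 10*I)**2 (A = -9 + (sqrt(-167 + 67) - 237)**2 = -9 + (sqrt(-100) - 237)**2 = -9 + (10*I - 237)**2 = -9 + (-237 + 10*I)**2 ≈ 56060.0 - 4740.0*I)
A + W = (56060 - 4740*I) + 199809 = 255869 - 4740*I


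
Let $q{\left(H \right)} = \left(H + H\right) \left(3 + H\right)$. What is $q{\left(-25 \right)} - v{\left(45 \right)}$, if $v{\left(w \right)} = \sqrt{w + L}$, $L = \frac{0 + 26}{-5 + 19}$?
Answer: $1100 - \frac{2 \sqrt{574}}{7} \approx 1093.2$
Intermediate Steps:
$L = \frac{13}{7}$ ($L = \frac{26}{14} = 26 \cdot \frac{1}{14} = \frac{13}{7} \approx 1.8571$)
$v{\left(w \right)} = \sqrt{\frac{13}{7} + w}$ ($v{\left(w \right)} = \sqrt{w + \frac{13}{7}} = \sqrt{\frac{13}{7} + w}$)
$q{\left(H \right)} = 2 H \left(3 + H\right)$
$q{\left(-25 \right)} - v{\left(45 \right)} = 2 \left(-25\right) \left(3 - 25\right) - \frac{\sqrt{91 + 49 \cdot 45}}{7} = 2 \left(-25\right) \left(-22\right) - \frac{\sqrt{91 + 2205}}{7} = 1100 - \frac{\sqrt{2296}}{7} = 1100 - \frac{2 \sqrt{574}}{7}$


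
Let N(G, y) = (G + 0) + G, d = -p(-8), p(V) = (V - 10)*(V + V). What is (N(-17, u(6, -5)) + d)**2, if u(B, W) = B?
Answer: 103684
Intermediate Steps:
p(V) = 2*V*(-10 + V) (p(V) = (-10 + V)*(2*V) = 2*V*(-10 + V))
d = -288 (d = -2*(-8)*(-10 - 8) = -2*(-8)*(-18) = -1*288 = -288)
N(G, y) = 2*G (N(G, y) = G + G = 2*G)
(N(-17, u(6, -5)) + d)**2 = (2*(-17) - 288)**2 = (-34 - 288)**2 = (-322)**2 = 103684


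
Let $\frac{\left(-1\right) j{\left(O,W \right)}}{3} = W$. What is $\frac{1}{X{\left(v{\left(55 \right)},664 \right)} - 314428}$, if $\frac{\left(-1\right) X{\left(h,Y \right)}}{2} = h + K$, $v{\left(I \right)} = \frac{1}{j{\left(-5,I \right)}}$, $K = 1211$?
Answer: $- \frac{165}{52280248} \approx -3.1561 \cdot 10^{-6}$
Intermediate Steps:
$j{\left(O,W \right)} = - 3 W$
$v{\left(I \right)} = - \frac{1}{3 I}$ ($v{\left(I \right)} = \frac{1}{\left(-3\right) I} = - \frac{1}{3 I}$)
$X{\left(h,Y \right)} = -2422 - 2 h$ ($X{\left(h,Y \right)} = - 2 \left(h + 1211\right) = - 2 \left(1211 + h\right) = -2422 - 2 h$)
$\frac{1}{X{\left(v{\left(55 \right)},664 \right)} - 314428} = \frac{1}{\left(-2422 - 2 \left(- \frac{1}{3 \cdot 55}\right)\right) - 314428} = \frac{1}{\left(-2422 - 2 \left(\left(- \frac{1}{3}\right) \frac{1}{55}\right)\right) - 314428} = \frac{1}{\left(-2422 - - \frac{2}{165}\right) - 314428} = \frac{1}{\left(-2422 + \frac{2}{165}\right) - 314428} = \frac{1}{- \frac{399628}{165} - 314428} = \frac{1}{- \frac{52280248}{165}} = - \frac{165}{52280248}$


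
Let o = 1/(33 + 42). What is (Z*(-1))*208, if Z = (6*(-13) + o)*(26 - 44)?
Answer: -7299552/25 ≈ -2.9198e+5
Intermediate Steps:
o = 1/75 ≈ 0.013333
Z = 35094/25 (Z = (6*(-13) + 1/75)*(26 - 44) = (-78 + 1/75)*(-18) = -5849/75*(-18) = 35094/25 ≈ 1403.8)
(Z*(-1))*208 = ((35094/25)*(-1))*208 = -35094/25*208 = -7299552/25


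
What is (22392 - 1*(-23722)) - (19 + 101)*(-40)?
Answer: 50914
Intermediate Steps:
(22392 - 1*(-23722)) - (19 + 101)*(-40) = (22392 + 23722) - 120*(-40) = 46114 - 1*(-4800) = 46114 + 4800 = 50914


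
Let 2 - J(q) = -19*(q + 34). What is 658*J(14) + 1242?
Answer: 602654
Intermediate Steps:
J(q) = 648 + 19*q (J(q) = 2 - (-19)*(q + 34) = 2 - (-19)*(34 + q) = 2 - (-646 - 19*q) = 2 + (646 + 19*q) = 648 + 19*q)
658*J(14) + 1242 = 658*(648 + 19*14) + 1242 = 658*(648 + 266) + 1242 = 658*914 + 1242 = 601412 + 1242 = 602654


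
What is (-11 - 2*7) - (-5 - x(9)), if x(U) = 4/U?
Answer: -176/9 ≈ -19.556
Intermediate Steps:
(-11 - 2*7) - (-5 - x(9)) = (-11 - 2*7) - (-5 - 4/9) = (-11 - 14) - (-5 - 4/9) = -25 - (-5 - 1*4/9) = -25 - (-5 - 4/9) = -25 - 1*(-49/9) = -25 + 49/9 = -176/9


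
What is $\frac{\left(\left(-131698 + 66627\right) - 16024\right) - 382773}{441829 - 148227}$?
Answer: $- \frac{231934}{146801} \approx -1.5799$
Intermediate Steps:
$\frac{\left(\left(-131698 + 66627\right) - 16024\right) - 382773}{441829 - 148227} = \frac{\left(-65071 - 16024\right) - 382773}{293602} = \left(-81095 - 382773\right) \frac{1}{293602} = \left(-463868\right) \frac{1}{293602} = - \frac{231934}{146801}$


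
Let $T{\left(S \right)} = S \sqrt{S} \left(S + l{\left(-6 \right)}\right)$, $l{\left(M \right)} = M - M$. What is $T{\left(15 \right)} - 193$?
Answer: $-193 + 225 \sqrt{15} \approx 678.42$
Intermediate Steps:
$l{\left(M \right)} = 0$
$T{\left(S \right)} = S^{\frac{5}{2}}$ ($T{\left(S \right)} = S \sqrt{S} \left(S + 0\right) = S^{\frac{3}{2}} S = S^{\frac{5}{2}}$)
$T{\left(15 \right)} - 193 = 15^{\frac{5}{2}} - 193 = 225 \sqrt{15} - 193 = -193 + 225 \sqrt{15}$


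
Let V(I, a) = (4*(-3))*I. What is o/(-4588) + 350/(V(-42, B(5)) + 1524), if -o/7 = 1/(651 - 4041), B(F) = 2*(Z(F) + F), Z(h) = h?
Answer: 151212439/876170360 ≈ 0.17258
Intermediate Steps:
B(F) = 4*F (B(F) = 2*(F + F) = 2*(2*F) = 4*F)
o = 7/3390 (o = -7/(651 - 4041) = -7/(-3390) = -7*(-1/3390) = 7/3390 ≈ 0.0020649)
V(I, a) = -12*I
o/(-4588) + 350/(V(-42, B(5)) + 1524) = (7/3390)/(-4588) + 350/(-12*(-42) + 1524) = (7/3390)*(-1/4588) + 350/(504 + 1524) = -7/15553320 + 350/2028 = -7/15553320 + 350*(1/2028) = -7/15553320 + 175/1014 = 151212439/876170360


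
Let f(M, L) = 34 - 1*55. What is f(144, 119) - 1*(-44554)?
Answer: 44533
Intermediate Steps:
f(M, L) = -21 (f(M, L) = 34 - 55 = -21)
f(144, 119) - 1*(-44554) = -21 - 1*(-44554) = -21 + 44554 = 44533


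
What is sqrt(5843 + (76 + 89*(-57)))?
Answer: 3*sqrt(94) ≈ 29.086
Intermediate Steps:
sqrt(5843 + (76 + 89*(-57))) = sqrt(5843 + (76 - 5073)) = sqrt(5843 - 4997) = sqrt(846) = 3*sqrt(94)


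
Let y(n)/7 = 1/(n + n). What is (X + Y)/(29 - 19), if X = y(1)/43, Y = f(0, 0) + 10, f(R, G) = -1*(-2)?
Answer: 1039/860 ≈ 1.2081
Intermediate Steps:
f(R, G) = 2
y(n) = 7/(2*n) (y(n) = 7/(n + n) = 7/((2*n)) = 7*(1/(2*n)) = 7/(2*n))
Y = 12 (Y = 2 + 10 = 12)
X = 7/86 (X = ((7/2)/1)/43 = ((7/2)*1)*(1/43) = (7/2)*(1/43) = 7/86 ≈ 0.081395)
(X + Y)/(29 - 19) = (7/86 + 12)/(29 - 19) = (1039/86)/10 = (1039/86)*(⅒) = 1039/860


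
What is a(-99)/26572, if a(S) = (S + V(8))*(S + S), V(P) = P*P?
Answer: 495/1898 ≈ 0.26080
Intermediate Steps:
V(P) = P**2
a(S) = 2*S*(64 + S) (a(S) = (S + 8**2)*(S + S) = (S + 64)*(2*S) = (64 + S)*(2*S) = 2*S*(64 + S))
a(-99)/26572 = (2*(-99)*(64 - 99))/26572 = (2*(-99)*(-35))*(1/26572) = 6930*(1/26572) = 495/1898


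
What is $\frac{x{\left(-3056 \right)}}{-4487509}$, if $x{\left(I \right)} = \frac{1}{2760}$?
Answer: $- \frac{1}{12385524840} \approx -8.0739 \cdot 10^{-11}$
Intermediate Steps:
$x{\left(I \right)} = \frac{1}{2760}$
$\frac{x{\left(-3056 \right)}}{-4487509} = \frac{1}{2760 \left(-4487509\right)} = \frac{1}{2760} \left(- \frac{1}{4487509}\right) = - \frac{1}{12385524840}$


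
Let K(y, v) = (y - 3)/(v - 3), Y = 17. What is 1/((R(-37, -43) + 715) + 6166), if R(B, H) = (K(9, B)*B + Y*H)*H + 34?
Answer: 20/762187 ≈ 2.6240e-5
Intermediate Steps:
K(y, v) = (-3 + y)/(-3 + v)
R(B, H) = 34 + H*(17*H + 6*B/(-3 + B)) (R(B, H) = (((-3 + 9)/(-3 + B))*B + 17*H)*H + 34 = ((6/(-3 + B))*B + 17*H)*H + 34 = (6*B/(-3 + B) + 17*H)*H + 34 = (17*H + 6*B/(-3 + B))*H + 34 = H*(17*H + 6*B/(-3 + B)) + 34 = 34 + H*(17*H + 6*B/(-3 + B)))
1/((R(-37, -43) + 715) + 6166) = 1/(((6*(-37)*(-43) + 17*(-3 - 37)*(2 + (-43)²))/(-3 - 37) + 715) + 6166) = 1/(((9546 + 17*(-40)*(2 + 1849))/(-40) + 715) + 6166) = 1/((-(9546 + 17*(-40)*1851)/40 + 715) + 6166) = 1/((-(9546 - 1258680)/40 + 715) + 6166) = 1/((-1/40*(-1249134) + 715) + 6166) = 1/((624567/20 + 715) + 6166) = 1/(638867/20 + 6166) = 1/(762187/20) = 20/762187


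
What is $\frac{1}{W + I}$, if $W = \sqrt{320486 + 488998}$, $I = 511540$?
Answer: $\frac{127885}{65418090529} - \frac{\sqrt{202371}}{130836181058} \approx 1.9514 \cdot 10^{-6}$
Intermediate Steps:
$W = 2 \sqrt{202371}$ ($W = \sqrt{809484} = 2 \sqrt{202371} \approx 899.71$)
$\frac{1}{W + I} = \frac{1}{2 \sqrt{202371} + 511540} = \frac{1}{511540 + 2 \sqrt{202371}}$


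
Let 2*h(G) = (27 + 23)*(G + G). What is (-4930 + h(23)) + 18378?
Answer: 14598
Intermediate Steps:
h(G) = 50*G (h(G) = ((27 + 23)*(G + G))/2 = (50*(2*G))/2 = (100*G)/2 = 50*G)
(-4930 + h(23)) + 18378 = (-4930 + 50*23) + 18378 = (-4930 + 1150) + 18378 = -3780 + 18378 = 14598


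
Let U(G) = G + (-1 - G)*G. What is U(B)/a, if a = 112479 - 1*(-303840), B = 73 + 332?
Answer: -54675/138773 ≈ -0.39399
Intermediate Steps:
B = 405
a = 416319 (a = 112479 + 303840 = 416319)
U(G) = G + G*(-1 - G)
U(B)/a = -1*405²/416319 = -1*164025*(1/416319) = -164025*1/416319 = -54675/138773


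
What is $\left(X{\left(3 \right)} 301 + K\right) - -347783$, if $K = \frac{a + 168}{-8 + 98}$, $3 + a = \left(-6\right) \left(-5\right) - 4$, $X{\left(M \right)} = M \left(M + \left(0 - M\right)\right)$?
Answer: $\frac{31300661}{90} \approx 3.4779 \cdot 10^{5}$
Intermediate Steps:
$X{\left(M \right)} = 0$ ($X{\left(M \right)} = M \left(M - M\right) = M 0 = 0$)
$a = 23$ ($a = -3 - -26 = -3 + \left(30 - 4\right) = -3 + 26 = 23$)
$K = \frac{191}{90}$ ($K = \frac{23 + 168}{-8 + 98} = \frac{191}{90} \approx 2.1222$)
$\left(X{\left(3 \right)} 301 + K\right) - -347783 = \left(0 \cdot 301 + \frac{191}{90}\right) - -347783 = \left(0 + \frac{191}{90}\right) + 347783 = \frac{191}{90} + 347783 = \frac{31300661}{90}$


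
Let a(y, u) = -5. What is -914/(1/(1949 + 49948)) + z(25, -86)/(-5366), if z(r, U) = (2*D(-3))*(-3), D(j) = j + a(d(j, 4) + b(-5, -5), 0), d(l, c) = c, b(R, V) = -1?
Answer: -127265041038/2683 ≈ -4.7434e+7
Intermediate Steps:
D(j) = -5 + j (D(j) = j - 5 = -5 + j)
z(r, U) = 48 (z(r, U) = (2*(-5 - 3))*(-3) = (2*(-8))*(-3) = -16*(-3) = 48)
-914/(1/(1949 + 49948)) + z(25, -86)/(-5366) = -914/(1/(1949 + 49948)) + 48/(-5366) = -914/(1/51897) + 48*(-1/5366) = -914/1/51897 - 24/2683 = -914*51897 - 24/2683 = -47433858 - 24/2683 = -127265041038/2683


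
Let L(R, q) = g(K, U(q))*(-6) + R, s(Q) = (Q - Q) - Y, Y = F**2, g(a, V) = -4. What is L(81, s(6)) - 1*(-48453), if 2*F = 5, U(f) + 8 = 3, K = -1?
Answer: 48558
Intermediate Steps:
U(f) = -5 (U(f) = -8 + 3 = -5)
F = 5/2 (F = (1/2)*5 = 5/2 ≈ 2.5000)
Y = 25/4 (Y = (5/2)**2 = 25/4 ≈ 6.2500)
s(Q) = -25/4 (s(Q) = (Q - Q) - 1*25/4 = 0 - 25/4 = -25/4)
L(R, q) = 24 + R (L(R, q) = -4*(-6) + R = 24 + R)
L(81, s(6)) - 1*(-48453) = (24 + 81) - 1*(-48453) = 105 + 48453 = 48558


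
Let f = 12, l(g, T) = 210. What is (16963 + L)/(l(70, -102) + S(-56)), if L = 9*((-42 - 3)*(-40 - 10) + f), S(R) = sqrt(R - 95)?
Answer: 7837410/44251 - 37321*I*sqrt(151)/44251 ≈ 177.11 - 10.364*I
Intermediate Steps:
S(R) = sqrt(-95 + R)
L = 20358 (L = 9*((-42 - 3)*(-40 - 10) + 12) = 9*(-45*(-50) + 12) = 9*(2250 + 12) = 9*2262 = 20358)
(16963 + L)/(l(70, -102) + S(-56)) = (16963 + 20358)/(210 + sqrt(-95 - 56)) = 37321/(210 + sqrt(-151)) = 37321/(210 + I*sqrt(151))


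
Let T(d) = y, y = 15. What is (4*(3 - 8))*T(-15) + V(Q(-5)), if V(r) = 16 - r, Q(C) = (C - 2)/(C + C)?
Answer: -2847/10 ≈ -284.70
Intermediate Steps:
Q(C) = (-2 + C)/(2*C) (Q(C) = (-2 + C)/((2*C)) = (-2 + C)*(1/(2*C)) = (-2 + C)/(2*C))
T(d) = 15
(4*(3 - 8))*T(-15) + V(Q(-5)) = (4*(3 - 8))*15 + (16 - (-2 - 5)/(2*(-5))) = (4*(-5))*15 + (16 - (-1)*(-7)/(2*5)) = -20*15 + (16 - 1*7/10) = -300 + (16 - 7/10) = -300 + 153/10 = -2847/10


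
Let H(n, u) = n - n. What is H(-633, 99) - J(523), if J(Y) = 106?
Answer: -106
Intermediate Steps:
H(n, u) = 0
H(-633, 99) - J(523) = 0 - 1*106 = 0 - 106 = -106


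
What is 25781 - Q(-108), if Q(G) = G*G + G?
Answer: 14225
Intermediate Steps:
Q(G) = G + G² (Q(G) = G² + G = G + G²)
25781 - Q(-108) = 25781 - (-108)*(1 - 108) = 25781 - (-108)*(-107) = 25781 - 1*11556 = 25781 - 11556 = 14225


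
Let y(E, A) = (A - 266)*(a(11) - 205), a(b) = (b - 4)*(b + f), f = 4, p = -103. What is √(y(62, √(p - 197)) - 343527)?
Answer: √(-316927 - 1000*I*√3) ≈ 1.538 - 562.96*I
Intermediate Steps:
a(b) = (-4 + b)*(4 + b) (a(b) = (b - 4)*(b + 4) = (-4 + b)*(4 + b))
y(E, A) = 26600 - 100*A (y(E, A) = (A - 266)*((-16 + 11²) - 205) = (-266 + A)*((-16 + 121) - 205) = (-266 + A)*(105 - 205) = (-266 + A)*(-100) = 26600 - 100*A)
√(y(62, √(p - 197)) - 343527) = √((26600 - 100*√(-103 - 197)) - 343527) = √((26600 - 1000*I*√3) - 343527) = √(-316927 - 1000*I*√3)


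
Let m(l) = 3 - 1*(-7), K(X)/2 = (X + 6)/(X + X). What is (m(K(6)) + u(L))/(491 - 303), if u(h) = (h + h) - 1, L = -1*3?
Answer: 3/188 ≈ 0.015957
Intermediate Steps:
L = -3
K(X) = (6 + X)/X (K(X) = 2*((X + 6)/(X + X)) = 2*((6 + X)/((2*X))) = 2*((6 + X)*(1/(2*X))) = 2*((6 + X)/(2*X)) = (6 + X)/X)
m(l) = 10 (m(l) = 3 + 7 = 10)
u(h) = -1 + 2*h (u(h) = 2*h - 1 = -1 + 2*h)
(m(K(6)) + u(L))/(491 - 303) = (10 + (-1 + 2*(-3)))/(491 - 303) = (10 + (-1 - 6))/188 = (10 - 7)*(1/188) = 3*(1/188) = 3/188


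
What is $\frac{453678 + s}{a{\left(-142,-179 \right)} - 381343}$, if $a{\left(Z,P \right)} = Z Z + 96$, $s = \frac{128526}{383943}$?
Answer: $- \frac{58062206960}{46211763423} \approx -1.2564$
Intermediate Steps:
$s = \frac{42842}{127981}$ ($s = 128526 \cdot \frac{1}{383943} = \frac{42842}{127981} \approx 0.33475$)
$a{\left(Z,P \right)} = 96 + Z^{2}$ ($a{\left(Z,P \right)} = Z^{2} + 96 = 96 + Z^{2}$)
$\frac{453678 + s}{a{\left(-142,-179 \right)} - 381343} = \frac{453678 + \frac{42842}{127981}}{\left(96 + \left(-142\right)^{2}\right) - 381343} = \frac{58062206960}{127981 \left(\left(96 + 20164\right) - 381343\right)} = \frac{58062206960}{127981 \left(20260 - 381343\right)} = \frac{58062206960}{127981 \left(-361083\right)} = \frac{58062206960}{127981} \left(- \frac{1}{361083}\right) = - \frac{58062206960}{46211763423}$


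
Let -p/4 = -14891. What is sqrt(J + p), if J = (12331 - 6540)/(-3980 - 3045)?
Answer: sqrt(117579197829)/1405 ≈ 244.06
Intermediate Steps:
p = 59564 (p = -4*(-14891) = 59564)
J = -5791/7025 (J = 5791/(-7025) = 5791*(-1/7025) = -5791/7025 ≈ -0.82434)
sqrt(J + p) = sqrt(-5791/7025 + 59564) = sqrt(418431309/7025) = sqrt(117579197829)/1405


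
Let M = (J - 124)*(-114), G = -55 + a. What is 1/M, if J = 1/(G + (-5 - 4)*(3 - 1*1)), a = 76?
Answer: 1/14098 ≈ 7.0932e-5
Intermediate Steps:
G = 21 (G = -55 + 76 = 21)
J = ⅓ (J = 1/(21 + (-5 - 4)*(3 - 1*1)) = 1/(21 - 9*(3 - 1)) = 1/(21 - 9*2) = 1/(21 - 18) = 1/3 = ⅓ ≈ 0.33333)
M = 14098 (M = (⅓ - 124)*(-114) = -371/3*(-114) = 14098)
1/M = 1/14098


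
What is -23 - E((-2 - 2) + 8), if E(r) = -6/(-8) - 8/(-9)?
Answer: -887/36 ≈ -24.639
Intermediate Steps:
E(r) = 59/36 (E(r) = -6*(-⅛) - 8*(-⅑) = ¾ + 8/9 = 59/36)
-23 - E((-2 - 2) + 8) = -23 - 1*59/36 = -23 - 59/36 = -887/36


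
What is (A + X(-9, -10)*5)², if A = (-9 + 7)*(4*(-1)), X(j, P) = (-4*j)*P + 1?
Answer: 3193369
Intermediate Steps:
X(j, P) = 1 - 4*P*j (X(j, P) = -4*P*j + 1 = 1 - 4*P*j)
A = 8 (A = -2*(-4) = 8)
(A + X(-9, -10)*5)² = (8 + (1 - 4*(-10)*(-9))*5)² = (8 + (1 - 360)*5)² = (8 - 359*5)² = (8 - 1795)² = (-1787)² = 3193369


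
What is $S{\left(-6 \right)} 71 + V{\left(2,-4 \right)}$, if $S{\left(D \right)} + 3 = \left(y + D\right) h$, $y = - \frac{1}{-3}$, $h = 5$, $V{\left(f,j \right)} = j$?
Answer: $- \frac{6686}{3} \approx -2228.7$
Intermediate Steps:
$y = \frac{1}{3}$ ($y = \left(-1\right) \left(- \frac{1}{3}\right) = \frac{1}{3} \approx 0.33333$)
$S{\left(D \right)} = - \frac{4}{3} + 5 D$ ($S{\left(D \right)} = -3 + \left(\frac{1}{3} + D\right) 5 = -3 + \left(\frac{5}{3} + 5 D\right) = - \frac{4}{3} + 5 D$)
$S{\left(-6 \right)} 71 + V{\left(2,-4 \right)} = \left(- \frac{4}{3} + 5 \left(-6\right)\right) 71 - 4 = \left(- \frac{4}{3} - 30\right) 71 - 4 = \left(- \frac{94}{3}\right) 71 - 4 = - \frac{6674}{3} - 4 = - \frac{6686}{3}$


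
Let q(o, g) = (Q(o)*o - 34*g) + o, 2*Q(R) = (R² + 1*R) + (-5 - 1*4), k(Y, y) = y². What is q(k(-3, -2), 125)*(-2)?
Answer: 8448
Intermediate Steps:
Q(R) = -9/2 + R/2 + R²/2 (Q(R) = ((R² + 1*R) + (-5 - 1*4))/2 = ((R² + R) + (-5 - 4))/2 = ((R + R²) - 9)/2 = (-9 + R + R²)/2 = -9/2 + R/2 + R²/2)
q(o, g) = o - 34*g + o*(-9/2 + o/2 + o²/2) (q(o, g) = ((-9/2 + o/2 + o²/2)*o - 34*g) + o = (o*(-9/2 + o/2 + o²/2) - 34*g) + o = (-34*g + o*(-9/2 + o/2 + o²/2)) + o = o - 34*g + o*(-9/2 + o/2 + o²/2))
q(k(-3, -2), 125)*(-2) = (((-2)²)²/2 + ((-2)²)³/2 - 34*125 - 7/2*(-2)²)*(-2) = ((½)*4² + (½)*4³ - 4250 - 7/2*4)*(-2) = ((½)*16 + (½)*64 - 4250 - 14)*(-2) = (8 + 32 - 4250 - 14)*(-2) = -4224*(-2) = 8448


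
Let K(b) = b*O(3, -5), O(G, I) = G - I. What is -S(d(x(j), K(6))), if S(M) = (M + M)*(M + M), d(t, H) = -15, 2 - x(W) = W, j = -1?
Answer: -900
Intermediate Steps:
x(W) = 2 - W
K(b) = 8*b (K(b) = b*(3 - 1*(-5)) = b*(3 + 5) = b*8 = 8*b)
S(M) = 4*M² (S(M) = (2*M)*(2*M) = 4*M²)
-S(d(x(j), K(6))) = -4*(-15)² = -4*225 = -1*900 = -900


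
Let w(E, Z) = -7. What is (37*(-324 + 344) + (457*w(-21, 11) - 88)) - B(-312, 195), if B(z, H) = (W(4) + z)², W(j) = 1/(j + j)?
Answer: -6388033/64 ≈ -99813.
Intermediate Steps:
W(j) = 1/(2*j)
B(z, H) = (⅛ + z)² (B(z, H) = ((½)/4 + z)² = ((½)*(¼) + z)² = (⅛ + z)²)
(37*(-324 + 344) + (457*w(-21, 11) - 88)) - B(-312, 195) = (37*(-324 + 344) + (457*(-7) - 88)) - (1 + 8*(-312))²/64 = (37*20 + (-3199 - 88)) - (1 - 2496)²/64 = (740 - 3287) - (-2495)²/64 = -2547 - 6225025/64 = -6388033/64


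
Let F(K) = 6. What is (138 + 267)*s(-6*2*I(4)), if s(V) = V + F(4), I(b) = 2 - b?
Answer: 12150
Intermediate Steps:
s(V) = 6 + V (s(V) = V + 6 = 6 + V)
(138 + 267)*s(-6*2*I(4)) = (138 + 267)*(6 - 6*2*(2 - 1*4)) = 405*(6 - 12*(2 - 4)) = 405*(6 - 12*(-2)) = 405*(6 - 1*(-24)) = 405*(6 + 24) = 405*30 = 12150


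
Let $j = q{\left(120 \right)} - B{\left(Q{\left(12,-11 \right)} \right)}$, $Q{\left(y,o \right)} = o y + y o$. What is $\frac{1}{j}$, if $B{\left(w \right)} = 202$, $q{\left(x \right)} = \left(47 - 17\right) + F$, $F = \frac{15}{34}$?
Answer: $- \frac{34}{5833} \approx -0.0058289$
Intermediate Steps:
$F = \frac{15}{34}$ ($F = 15 \cdot \frac{1}{34} = \frac{15}{34} \approx 0.44118$)
$q{\left(x \right)} = \frac{1035}{34}$ ($q{\left(x \right)} = \left(47 - 17\right) + \frac{15}{34} = 30 + \frac{15}{34} = \frac{1035}{34}$)
$Q{\left(y,o \right)} = 2 o y$ ($Q{\left(y,o \right)} = o y + o y = 2 o y$)
$j = - \frac{5833}{34}$ ($j = \frac{1035}{34} - 202 = - \frac{5833}{34} \approx -171.56$)
$\frac{1}{j} = \frac{1}{- \frac{5833}{34}} = - \frac{34}{5833}$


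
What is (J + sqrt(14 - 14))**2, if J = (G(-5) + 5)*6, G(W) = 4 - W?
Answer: 7056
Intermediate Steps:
J = 84 (J = ((4 - 1*(-5)) + 5)*6 = ((4 + 5) + 5)*6 = (9 + 5)*6 = 14*6 = 84)
(J + sqrt(14 - 14))**2 = (84 + sqrt(14 - 14))**2 = (84 + sqrt(0))**2 = (84 + 0)**2 = 84**2 = 7056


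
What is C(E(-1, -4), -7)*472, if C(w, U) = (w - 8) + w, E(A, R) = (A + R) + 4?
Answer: -4720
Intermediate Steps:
E(A, R) = 4 + A + R
C(w, U) = -8 + 2*w (C(w, U) = (-8 + w) + w = -8 + 2*w)
C(E(-1, -4), -7)*472 = (-8 + 2*(4 - 1 - 4))*472 = (-8 + 2*(-1))*472 = (-8 - 2)*472 = -10*472 = -4720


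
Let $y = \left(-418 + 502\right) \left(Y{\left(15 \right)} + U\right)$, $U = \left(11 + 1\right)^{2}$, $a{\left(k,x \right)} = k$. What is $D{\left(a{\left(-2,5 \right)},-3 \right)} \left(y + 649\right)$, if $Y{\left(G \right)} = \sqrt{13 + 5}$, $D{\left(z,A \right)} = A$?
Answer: $-38235 - 756 \sqrt{2} \approx -39304.0$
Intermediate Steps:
$U = 144$ ($U = 12^{2} = 144$)
$Y{\left(G \right)} = 3 \sqrt{2}$ ($Y{\left(G \right)} = \sqrt{18} = 3 \sqrt{2}$)
$y = 12096 + 252 \sqrt{2}$ ($y = \left(-418 + 502\right) \left(3 \sqrt{2} + 144\right) = 84 \left(144 + 3 \sqrt{2}\right) = 12096 + 252 \sqrt{2} \approx 12452.0$)
$D{\left(a{\left(-2,5 \right)},-3 \right)} \left(y + 649\right) = - 3 \left(\left(12096 + 252 \sqrt{2}\right) + 649\right) = - 3 \left(12745 + 252 \sqrt{2}\right) = -38235 - 756 \sqrt{2}$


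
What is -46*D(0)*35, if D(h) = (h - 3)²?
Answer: -14490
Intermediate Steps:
D(h) = (-3 + h)²
-46*D(0)*35 = -46*(-3 + 0)²*35 = -46*(-3)²*35 = -46*9*35 = -414*35 = -14490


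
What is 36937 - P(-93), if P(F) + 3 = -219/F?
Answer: 1145067/31 ≈ 36938.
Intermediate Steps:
P(F) = -3 - 219/F
36937 - P(-93) = 36937 - (-3 - 219/(-93)) = 36937 - (-3 - 219*(-1/93)) = 36937 - (-3 + 73/31) = 36937 - 1*(-20/31) = 36937 + 20/31 = 1145067/31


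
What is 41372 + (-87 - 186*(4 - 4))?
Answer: 41285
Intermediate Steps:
41372 + (-87 - 186*(4 - 4)) = 41372 + (-87 - 186*0) = 41372 + (-87 - 31*0) = 41372 + (-87 + 0) = 41372 - 87 = 41285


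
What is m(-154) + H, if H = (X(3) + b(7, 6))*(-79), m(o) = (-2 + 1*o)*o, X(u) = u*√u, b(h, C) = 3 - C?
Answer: 24261 - 237*√3 ≈ 23851.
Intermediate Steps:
X(u) = u^(3/2)
m(o) = o*(-2 + o) (m(o) = (-2 + o)*o = o*(-2 + o))
H = 237 - 237*√3 (H = (3^(3/2) + (3 - 1*6))*(-79) = (3*√3 + (3 - 6))*(-79) = (3*√3 - 3)*(-79) = (-3 + 3*√3)*(-79) = 237 - 237*√3 ≈ -173.50)
m(-154) + H = -154*(-2 - 154) + (237 - 237*√3) = -154*(-156) + (237 - 237*√3) = 24024 + (237 - 237*√3) = 24261 - 237*√3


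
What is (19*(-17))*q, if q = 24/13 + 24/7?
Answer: -155040/91 ≈ -1703.7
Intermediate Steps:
q = 480/91 (q = 24*(1/13) + 24*(⅐) = 24/13 + 24/7 = 480/91 ≈ 5.2747)
(19*(-17))*q = (19*(-17))*(480/91) = -323*480/91 = -155040/91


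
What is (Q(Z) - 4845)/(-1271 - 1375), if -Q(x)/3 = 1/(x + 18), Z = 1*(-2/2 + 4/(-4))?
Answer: 25841/14112 ≈ 1.8311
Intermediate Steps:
Z = -2 (Z = 1*(-2*½ + 4*(-¼)) = 1*(-1 - 1) = 1*(-2) = -2)
Q(x) = -3/(18 + x) (Q(x) = -3/(x + 18) = -3/(18 + x))
(Q(Z) - 4845)/(-1271 - 1375) = (-3/(18 - 2) - 4845)/(-1271 - 1375) = (-3/16 - 4845)/(-2646) = (-3*1/16 - 4845)*(-1/2646) = (-3/16 - 4845)*(-1/2646) = -77523/16*(-1/2646) = 25841/14112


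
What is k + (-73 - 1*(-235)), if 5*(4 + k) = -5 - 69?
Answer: 716/5 ≈ 143.20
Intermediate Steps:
k = -94/5 (k = -4 + (-5 - 69)/5 = -4 + (⅕)*(-74) = -4 - 74/5 = -94/5 ≈ -18.800)
k + (-73 - 1*(-235)) = -94/5 + (-73 - 1*(-235)) = -94/5 + (-73 + 235) = -94/5 + 162 = 716/5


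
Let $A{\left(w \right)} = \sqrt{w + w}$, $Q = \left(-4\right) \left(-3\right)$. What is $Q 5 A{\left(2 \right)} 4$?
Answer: $480$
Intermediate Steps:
$Q = 12$
$A{\left(w \right)} = \sqrt{2} \sqrt{w}$ ($A{\left(w \right)} = \sqrt{2 w} = \sqrt{2} \sqrt{w}$)
$Q 5 A{\left(2 \right)} 4 = 12 \cdot 5 \sqrt{2} \sqrt{2} \cdot 4 = 60 \cdot 2 \cdot 4 = 60 \cdot 8 = 480$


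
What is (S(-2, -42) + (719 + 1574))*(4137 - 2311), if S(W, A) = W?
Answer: 4183366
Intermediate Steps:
(S(-2, -42) + (719 + 1574))*(4137 - 2311) = (-2 + (719 + 1574))*(4137 - 2311) = (-2 + 2293)*1826 = 2291*1826 = 4183366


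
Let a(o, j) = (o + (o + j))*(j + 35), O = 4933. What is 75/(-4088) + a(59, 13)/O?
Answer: 25335369/20166104 ≈ 1.2563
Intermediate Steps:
a(o, j) = (35 + j)*(j + 2*o) (a(o, j) = (o + (j + o))*(35 + j) = (j + 2*o)*(35 + j) = (35 + j)*(j + 2*o))
75/(-4088) + a(59, 13)/O = 75/(-4088) + (13² + 35*13 + 70*59 + 2*13*59)/4933 = 75*(-1/4088) + (169 + 455 + 4130 + 1534)*(1/4933) = -75/4088 + 6288*(1/4933) = -75/4088 + 6288/4933 = 25335369/20166104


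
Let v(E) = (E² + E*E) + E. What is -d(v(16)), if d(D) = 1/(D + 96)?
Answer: -1/624 ≈ -0.0016026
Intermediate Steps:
v(E) = E + 2*E² (v(E) = (E² + E²) + E = 2*E² + E = E + 2*E²)
d(D) = 1/(96 + D)
-d(v(16)) = -1/(96 + 16*(1 + 2*16)) = -1/(96 + 16*(1 + 32)) = -1/(96 + 16*33) = -1/(96 + 528) = -1/624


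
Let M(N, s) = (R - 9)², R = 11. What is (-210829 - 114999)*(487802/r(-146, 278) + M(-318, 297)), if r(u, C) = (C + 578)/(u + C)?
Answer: -2622642030308/107 ≈ -2.4511e+10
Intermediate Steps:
r(u, C) = (578 + C)/(C + u)
M(N, s) = 4 (M(N, s) = (11 - 9)² = 2² = 4)
(-210829 - 114999)*(487802/r(-146, 278) + M(-318, 297)) = (-210829 - 114999)*(487802/(((578 + 278)/(278 - 146))) + 4) = -325828*(487802/((856/132)) + 4) = -325828*(487802/(((1/132)*856)) + 4) = -325828*(487802/(214/33) + 4) = -325828*(487802*(33/214) + 4) = -325828*(8048733/107 + 4) = -325828*8049161/107 = -2622642030308/107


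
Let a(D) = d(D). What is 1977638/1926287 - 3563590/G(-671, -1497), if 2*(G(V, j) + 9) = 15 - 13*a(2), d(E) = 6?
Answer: 13729154369338/156029247 ≈ 87991.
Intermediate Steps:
a(D) = 6
G(V, j) = -81/2 (G(V, j) = -9 + (15 - 13*6)/2 = -9 + (15 - 78)/2 = -9 + (½)*(-63) = -9 - 63/2 = -81/2)
1977638/1926287 - 3563590/G(-671, -1497) = 1977638/1926287 - 3563590/(-81/2) = 1977638*(1/1926287) - 3563590*(-2/81) = 1977638/1926287 + 7127180/81 = 13729154369338/156029247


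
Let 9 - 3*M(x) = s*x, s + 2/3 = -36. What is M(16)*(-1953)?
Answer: -387779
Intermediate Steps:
s = -110/3 (s = -⅔ - 36 = -110/3 ≈ -36.667)
M(x) = 3 + 110*x/9 (M(x) = 3 - (-110)*x/9 = 3 + 110*x/9)
M(16)*(-1953) = (3 + (110/9)*16)*(-1953) = (3 + 1760/9)*(-1953) = (1787/9)*(-1953) = -387779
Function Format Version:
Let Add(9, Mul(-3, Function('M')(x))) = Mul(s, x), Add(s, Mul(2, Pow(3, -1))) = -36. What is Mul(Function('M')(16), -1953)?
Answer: -387779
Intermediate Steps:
s = Rational(-110, 3) (s = Add(Rational(-2, 3), -36) = Rational(-110, 3) ≈ -36.667)
Function('M')(x) = Add(3, Mul(Rational(110, 9), x)) (Function('M')(x) = Add(3, Mul(Rational(-1, 3), Mul(Rational(-110, 3), x))) = Add(3, Mul(Rational(110, 9), x)))
Mul(Function('M')(16), -1953) = Mul(Add(3, Mul(Rational(110, 9), 16)), -1953) = Mul(Add(3, Rational(1760, 9)), -1953) = Mul(Rational(1787, 9), -1953) = -387779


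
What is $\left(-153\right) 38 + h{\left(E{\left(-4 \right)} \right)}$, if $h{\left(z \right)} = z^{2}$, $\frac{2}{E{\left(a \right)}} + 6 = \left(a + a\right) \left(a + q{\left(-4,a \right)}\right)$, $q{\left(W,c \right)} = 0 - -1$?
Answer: $- \frac{470933}{81} \approx -5814.0$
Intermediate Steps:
$q{\left(W,c \right)} = 1$ ($q{\left(W,c \right)} = 0 + 1 = 1$)
$E{\left(a \right)} = \frac{2}{-6 + 2 a \left(1 + a\right)}$ ($E{\left(a \right)} = \frac{2}{-6 + \left(a + a\right) \left(a + 1\right)} = \frac{2}{-6 + 2 a \left(1 + a\right)}$)
$\left(-153\right) 38 + h{\left(E{\left(-4 \right)} \right)} = \left(-153\right) 38 + \left(\frac{1}{-3 - 4 + \left(-4\right)^{2}}\right)^{2} = -5814 + \left(\frac{1}{-3 - 4 + 16}\right)^{2} = -5814 + \left(\frac{1}{9}\right)^{2} = -5814 + \frac{1}{81} = - \frac{470933}{81}$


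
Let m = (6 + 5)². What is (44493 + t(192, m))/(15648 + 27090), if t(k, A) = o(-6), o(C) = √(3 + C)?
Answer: 14831/14246 + I*√3/42738 ≈ 1.0411 + 4.0527e-5*I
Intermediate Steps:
m = 121 (m = 11² = 121)
t(k, A) = I*√3 (t(k, A) = √(3 - 6) = √(-3) = I*√3)
(44493 + t(192, m))/(15648 + 27090) = (44493 + I*√3)/(15648 + 27090) = (44493 + I*√3)/42738 = (44493 + I*√3)*(1/42738) = 14831/14246 + I*√3/42738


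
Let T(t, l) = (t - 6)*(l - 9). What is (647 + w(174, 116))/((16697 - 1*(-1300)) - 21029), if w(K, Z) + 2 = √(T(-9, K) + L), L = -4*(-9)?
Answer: -645/3032 - 3*I*√271/3032 ≈ -0.21273 - 0.016288*I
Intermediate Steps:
L = 36
T(t, l) = (-9 + l)*(-6 + t) (T(t, l) = (-6 + t)*(-9 + l) = (-9 + l)*(-6 + t))
w(K, Z) = -2 + √(171 - 15*K) (w(K, Z) = -2 + √((54 - 9*(-9) - 6*K + K*(-9)) + 36) = -2 + √((54 + 81 - 6*K - 9*K) + 36) = -2 + √((135 - 15*K) + 36) = -2 + √(171 - 15*K))
(647 + w(174, 116))/((16697 - 1*(-1300)) - 21029) = (647 + (-2 + √(171 - 15*174)))/((16697 - 1*(-1300)) - 21029) = (647 + (-2 + √(171 - 2610)))/((16697 + 1300) - 21029) = (647 + (-2 + √(-2439)))/(17997 - 21029) = (647 + (-2 + 3*I*√271))/(-3032) = (645 + 3*I*√271)*(-1/3032) = -645/3032 - 3*I*√271/3032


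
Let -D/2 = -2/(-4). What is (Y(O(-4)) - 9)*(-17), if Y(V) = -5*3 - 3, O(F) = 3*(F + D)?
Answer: 459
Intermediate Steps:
D = -1 (D = -(-4)/(-4) = -(-4)*(-1)/4 = -2*1/2 = -1)
O(F) = -3 + 3*F (O(F) = 3*(F - 1) = 3*(-1 + F) = -3 + 3*F)
Y(V) = -18 (Y(V) = -15 - 3 = -18)
(Y(O(-4)) - 9)*(-17) = (-18 - 9)*(-17) = -27*(-17) = 459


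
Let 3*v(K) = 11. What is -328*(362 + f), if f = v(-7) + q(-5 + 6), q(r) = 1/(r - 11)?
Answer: -1798588/15 ≈ -1.1991e+5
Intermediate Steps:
q(r) = 1/(-11 + r)
v(K) = 11/3 (v(K) = (1/3)*11 = 11/3)
f = 107/30 (f = 11/3 + 1/(-11 + (-5 + 6)) = 11/3 + 1/(-11 + 1) = 11/3 + 1/(-10) = 11/3 - 1/10 = 107/30 ≈ 3.5667)
-328*(362 + f) = -328*(362 + 107/30) = -328*10967/30 = -1798588/15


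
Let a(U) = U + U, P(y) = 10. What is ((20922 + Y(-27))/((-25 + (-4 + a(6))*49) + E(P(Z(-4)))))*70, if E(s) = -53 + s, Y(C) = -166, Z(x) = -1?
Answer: 363230/81 ≈ 4484.3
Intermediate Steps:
a(U) = 2*U
((20922 + Y(-27))/((-25 + (-4 + a(6))*49) + E(P(Z(-4)))))*70 = ((20922 - 166)/((-25 + (-4 + 2*6)*49) + (-53 + 10)))*70 = (20756/((-25 + (-4 + 12)*49) - 43))*70 = (20756/((-25 + 8*49) - 43))*70 = (20756/((-25 + 392) - 43))*70 = (20756/(367 - 43))*70 = (20756/324)*70 = (20756*(1/324))*70 = (5189/81)*70 = 363230/81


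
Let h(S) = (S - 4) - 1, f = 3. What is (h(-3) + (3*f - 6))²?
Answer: 25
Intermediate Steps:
h(S) = -5 + S (h(S) = (-4 + S) - 1 = -5 + S)
(h(-3) + (3*f - 6))² = ((-5 - 3) + (3*3 - 6))² = (-8 + (9 - 6))² = (-8 + 3)² = (-5)² = 25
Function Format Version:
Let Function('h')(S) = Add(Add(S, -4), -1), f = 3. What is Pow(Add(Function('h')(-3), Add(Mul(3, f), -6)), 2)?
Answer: 25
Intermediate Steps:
Function('h')(S) = Add(-5, S) (Function('h')(S) = Add(Add(-4, S), -1) = Add(-5, S))
Pow(Add(Function('h')(-3), Add(Mul(3, f), -6)), 2) = Pow(Add(Add(-5, -3), Add(Mul(3, 3), -6)), 2) = Pow(Add(-8, Add(9, -6)), 2) = Pow(Add(-8, 3), 2) = Pow(-5, 2) = 25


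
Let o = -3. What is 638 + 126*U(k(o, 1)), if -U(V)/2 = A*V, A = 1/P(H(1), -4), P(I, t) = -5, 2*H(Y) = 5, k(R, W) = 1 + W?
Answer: 3694/5 ≈ 738.80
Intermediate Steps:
H(Y) = 5/2 (H(Y) = (½)*5 = 5/2)
A = -⅕ (A = 1/(-5) = -⅕ ≈ -0.20000)
U(V) = 2*V/5 (U(V) = -(-2)*V/5 = 2*V/5)
638 + 126*U(k(o, 1)) = 638 + 126*(2*(1 + 1)/5) = 638 + 126*((⅖)*2) = 638 + 126*(⅘) = 638 + 504/5 = 3694/5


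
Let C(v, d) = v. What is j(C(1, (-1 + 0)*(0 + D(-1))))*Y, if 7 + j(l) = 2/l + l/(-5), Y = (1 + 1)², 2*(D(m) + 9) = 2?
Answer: -104/5 ≈ -20.800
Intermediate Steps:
D(m) = -8 (D(m) = -9 + (½)*2 = -9 + 1 = -8)
Y = 4 (Y = 2² = 4)
j(l) = -7 + 2/l - l/5 (j(l) = -7 + (2/l + l/(-5)) = -7 + (2/l + l*(-⅕)) = -7 + (2/l - l/5) = -7 + 2/l - l/5)
j(C(1, (-1 + 0)*(0 + D(-1))))*Y = (-7 + 2/1 - ⅕*1)*4 = (-7 + 2*1 - ⅕)*4 = (-7 + 2 - ⅕)*4 = -26/5*4 = -104/5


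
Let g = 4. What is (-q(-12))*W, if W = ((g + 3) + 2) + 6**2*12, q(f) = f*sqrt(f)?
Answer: 10584*I*sqrt(3) ≈ 18332.0*I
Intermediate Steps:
q(f) = f**(3/2)
W = 441 (W = ((4 + 3) + 2) + 6**2*12 = (7 + 2) + 36*12 = 9 + 432 = 441)
(-q(-12))*W = -(-12)**(3/2)*441 = -(-24)*I*sqrt(3)*441 = (24*I*sqrt(3))*441 = 10584*I*sqrt(3)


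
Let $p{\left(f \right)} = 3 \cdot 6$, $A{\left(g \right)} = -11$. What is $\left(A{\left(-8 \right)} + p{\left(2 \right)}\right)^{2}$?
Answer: $49$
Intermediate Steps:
$p{\left(f \right)} = 18$
$\left(A{\left(-8 \right)} + p{\left(2 \right)}\right)^{2} = \left(-11 + 18\right)^{2} = 7^{2} = 49$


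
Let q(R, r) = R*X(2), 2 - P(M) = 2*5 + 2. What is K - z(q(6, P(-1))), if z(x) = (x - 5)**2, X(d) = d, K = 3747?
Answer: 3698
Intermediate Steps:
P(M) = -10 (P(M) = 2 - (2*5 + 2) = 2 - (10 + 2) = 2 - 1*12 = 2 - 12 = -10)
q(R, r) = 2*R (q(R, r) = R*2 = 2*R)
z(x) = (-5 + x)**2
K - z(q(6, P(-1))) = 3747 - (-5 + 2*6)**2 = 3747 - (-5 + 12)**2 = 3747 - 1*7**2 = 3747 - 1*49 = 3747 - 49 = 3698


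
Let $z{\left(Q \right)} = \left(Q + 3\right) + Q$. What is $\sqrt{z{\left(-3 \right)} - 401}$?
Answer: $2 i \sqrt{101} \approx 20.1 i$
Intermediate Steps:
$z{\left(Q \right)} = 3 + 2 Q$ ($z{\left(Q \right)} = \left(3 + Q\right) + Q = 3 + 2 Q$)
$\sqrt{z{\left(-3 \right)} - 401} = \sqrt{\left(3 + 2 \left(-3\right)\right) - 401} = \sqrt{\left(3 - 6\right) - 401} = \sqrt{-3 - 401} = \sqrt{-404} = 2 i \sqrt{101}$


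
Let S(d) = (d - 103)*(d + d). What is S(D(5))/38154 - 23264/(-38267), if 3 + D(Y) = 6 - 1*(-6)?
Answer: 137144482/243339853 ≈ 0.56359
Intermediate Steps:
D(Y) = 9 (D(Y) = -3 + (6 - 1*(-6)) = -3 + (6 + 6) = -3 + 12 = 9)
S(d) = 2*d*(-103 + d) (S(d) = (-103 + d)*(2*d) = 2*d*(-103 + d))
S(D(5))/38154 - 23264/(-38267) = (2*9*(-103 + 9))/38154 - 23264/(-38267) = (2*9*(-94))*(1/38154) - 23264*(-1/38267) = -1692*1/38154 + 23264/38267 = -282/6359 + 23264/38267 = 137144482/243339853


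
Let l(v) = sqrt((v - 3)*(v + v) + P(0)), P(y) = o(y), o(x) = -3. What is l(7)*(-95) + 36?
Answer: 36 - 95*sqrt(53) ≈ -655.61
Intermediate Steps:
P(y) = -3
l(v) = sqrt(-3 + 2*v*(-3 + v)) (l(v) = sqrt((v - 3)*(v + v) - 3) = sqrt((-3 + v)*(2*v) - 3) = sqrt(2*v*(-3 + v) - 3) = sqrt(-3 + 2*v*(-3 + v)))
l(7)*(-95) + 36 = sqrt(-3 - 6*7 + 2*7**2)*(-95) + 36 = sqrt(-3 - 42 + 2*49)*(-95) + 36 = sqrt(-3 - 42 + 98)*(-95) + 36 = sqrt(53)*(-95) + 36 = -95*sqrt(53) + 36 = 36 - 95*sqrt(53)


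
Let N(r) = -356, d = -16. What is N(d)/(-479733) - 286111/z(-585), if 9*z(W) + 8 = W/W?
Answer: 176473142537/479733 ≈ 3.6786e+5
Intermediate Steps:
z(W) = -7/9 (z(W) = -8/9 + (W/W)/9 = -8/9 + (⅑)*1 = -8/9 + ⅑ = -7/9)
N(d)/(-479733) - 286111/z(-585) = -356/(-479733) - 286111/(-7/9) = -356*(-1/479733) - 286111*(-9/7) = 356/479733 + 367857 = 176473142537/479733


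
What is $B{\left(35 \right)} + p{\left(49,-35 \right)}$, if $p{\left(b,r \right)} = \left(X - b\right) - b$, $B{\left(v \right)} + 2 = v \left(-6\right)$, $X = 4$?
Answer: $-306$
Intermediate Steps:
$B{\left(v \right)} = -2 - 6 v$ ($B{\left(v \right)} = -2 + v \left(-6\right) = -2 - 6 v$)
$p{\left(b,r \right)} = 4 - 2 b$ ($p{\left(b,r \right)} = \left(4 - b\right) - b = 4 - 2 b$)
$B{\left(35 \right)} + p{\left(49,-35 \right)} = \left(-2 - 210\right) + \left(4 - 98\right) = -212 - 94 = -306$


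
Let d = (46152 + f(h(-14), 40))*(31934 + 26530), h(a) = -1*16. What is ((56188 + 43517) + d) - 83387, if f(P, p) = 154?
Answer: 2707250302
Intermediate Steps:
h(a) = -16
d = 2707233984 (d = (46152 + 154)*(31934 + 26530) = 46306*58464 = 2707233984)
((56188 + 43517) + d) - 83387 = ((56188 + 43517) + 2707233984) - 83387 = (99705 + 2707233984) - 83387 = 2707333689 - 83387 = 2707250302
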